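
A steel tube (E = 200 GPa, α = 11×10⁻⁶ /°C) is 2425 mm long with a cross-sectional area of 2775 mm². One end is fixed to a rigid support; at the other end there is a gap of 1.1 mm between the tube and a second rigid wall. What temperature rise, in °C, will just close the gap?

Contact occurs when the free expansion equals the gap: αΔT L = 1.1 mm.
So ΔT = g/(αL) = 1.1/(11×10⁻⁶ × 2425) = 41.24 °C.

ΔT ≈ 41.2 °C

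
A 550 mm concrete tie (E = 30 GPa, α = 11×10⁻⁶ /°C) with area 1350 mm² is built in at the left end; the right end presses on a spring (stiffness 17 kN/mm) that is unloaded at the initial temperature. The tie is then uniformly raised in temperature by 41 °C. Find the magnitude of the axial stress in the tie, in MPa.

σ ≈ 2.54 MPa (compressive)

If the spring were absent the tie would lengthen by αΔT L = 11×10⁻⁶ × 41 × 550 = 0.248 mm.
Let P be the compressive force at the spring. The tie shortens elastically by PL/(AE) and the spring compresses by P/k; together these equal δ_free.
P [ L/(AE) + 1/k ] = δ_free → P [ 550/(1350×30×10³) + 1/(17×10³) ] = 0.248.
P = 0.248 / 7.24×10⁻⁵ = 3426 N.
σ = P/A = 3426/1350 = 2.538 MPa.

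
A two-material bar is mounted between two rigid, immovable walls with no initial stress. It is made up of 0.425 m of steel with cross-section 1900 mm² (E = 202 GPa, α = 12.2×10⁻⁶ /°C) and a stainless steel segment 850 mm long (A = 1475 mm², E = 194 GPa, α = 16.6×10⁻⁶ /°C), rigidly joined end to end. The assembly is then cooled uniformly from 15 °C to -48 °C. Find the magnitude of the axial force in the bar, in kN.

If the supports were absent, the total length change would be Σ αᵢΔT Lᵢ = 12.2×10⁻⁶×63×425 + 16.6×10⁻⁶×63×850 = 1.216 mm.
The rigid supports impose zero overall length change; the single axial force P common to all segments must satisfy P Σ Lᵢ/(AᵢEᵢ) = δ_free.
Σ Lᵢ/(AᵢEᵢ) = 425/(1900×202×10³) + 850/(1475×194×10³) = 4.078×10⁻⁶ mm/N.
P = 1.216 / 4.078×10⁻⁶ = 298100 N = 298.1 kN, tensile.

P ≈ 298 kN (tensile)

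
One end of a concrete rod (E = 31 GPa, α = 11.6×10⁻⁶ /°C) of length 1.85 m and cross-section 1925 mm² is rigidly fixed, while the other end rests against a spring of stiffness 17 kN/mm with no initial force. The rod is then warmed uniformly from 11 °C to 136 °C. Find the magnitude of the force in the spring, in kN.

The unrestrained thermal change is αΔT L = 11.6×10⁻⁶ × 125 × 1850 = 2.682 mm.
With a force P in the spring, the elastic change of the rod is PL/(AE) and that of the spring is P/k; compatibility requires their sum to equal δ_free.
P [ L/(AE) + 1/k ] = δ_free → P [ 1850/(1925×31×10³) + 1/(17×10³) ] = 2.682.
P = 2.682 / 8.982×10⁻⁵ = 29860 N.

P ≈ 29.9 kN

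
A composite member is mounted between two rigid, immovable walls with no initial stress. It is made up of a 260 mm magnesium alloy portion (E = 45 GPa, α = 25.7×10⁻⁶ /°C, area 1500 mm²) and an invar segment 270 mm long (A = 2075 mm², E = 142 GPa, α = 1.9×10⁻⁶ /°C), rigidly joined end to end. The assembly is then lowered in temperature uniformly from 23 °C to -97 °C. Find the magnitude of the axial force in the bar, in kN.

Free thermal contraction of the whole bar: Σ αᵢΔT Lᵢ = 25.7×10⁻⁶×120×260 + 1.9×10⁻⁶×120×270 = 0.8634 mm.
Since the ends are fixed, an axial force P builds up, equal in every segment, with P · Σ Lᵢ/(AᵢEᵢ) = δ_free.
The series flexibility is Σ Lᵢ/(AᵢEᵢ) = 260/(1500×45×10³) + 270/(2075×142×10³) = 4.768×10⁻⁶ mm/N.
P = 0.8634 / 4.768×10⁻⁶ = 181100 N = 181.1 kN, tensile.

P ≈ 181 kN (tensile)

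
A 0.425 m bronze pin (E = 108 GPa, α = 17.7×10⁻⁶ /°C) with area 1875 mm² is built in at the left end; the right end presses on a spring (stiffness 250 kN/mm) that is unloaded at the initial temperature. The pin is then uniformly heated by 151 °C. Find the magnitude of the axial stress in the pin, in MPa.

σ ≈ 99.3 MPa (compressive)

If the spring were absent the pin would lengthen by αΔT L = 17.7×10⁻⁶ × 151 × 425 = 1.136 mm.
With a force P in the spring, the elastic change of the pin is PL/(AE) and that of the spring is P/k; compatibility requires their sum to equal δ_free.
So P = δ_free / [L/(AE) + 1/k] = 1.136 / [ 425/(1875×108×10³) + 1/(250×10³) ].
P = 1.136 / 6.099×10⁻⁶ = 186300 N.
σ = P/A = 186300/1875 = 99.33 MPa.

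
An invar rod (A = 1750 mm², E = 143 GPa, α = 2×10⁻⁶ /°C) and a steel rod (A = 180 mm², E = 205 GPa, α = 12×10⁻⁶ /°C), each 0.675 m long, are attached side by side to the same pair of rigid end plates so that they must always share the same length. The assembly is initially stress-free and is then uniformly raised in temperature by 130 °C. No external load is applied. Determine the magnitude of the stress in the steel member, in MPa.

Both members must finish at the same length. With the larger α, the steel tends to over-expand; the plates restrain it, putting the steel in compression and the invar in tension. With no external load the two internal forces are equal and opposite, magnitude P.
Setting the final lengths equal and cancelling L: (α₁ − α₂)ΔT = P/(A₁E₁) + P/(A₂E₂).
|α₁ − α₂|·ΔT = 10×10⁻⁶ × 130 = 0.0013.
1/(A₁E₁) + 1/(A₂E₂) = 1/(1750×143×10³) + 1/(180×205×10³) = 3.11×10⁻⁸ N⁻¹.
P = 0.0013 / 3.11×10⁻⁸ = 41810 N = 41.81 kN.
σ_{steel} = P/A₂ = 41810/180 = 232.3 MPa, compressive.

σ ≈ 232 MPa (compressive)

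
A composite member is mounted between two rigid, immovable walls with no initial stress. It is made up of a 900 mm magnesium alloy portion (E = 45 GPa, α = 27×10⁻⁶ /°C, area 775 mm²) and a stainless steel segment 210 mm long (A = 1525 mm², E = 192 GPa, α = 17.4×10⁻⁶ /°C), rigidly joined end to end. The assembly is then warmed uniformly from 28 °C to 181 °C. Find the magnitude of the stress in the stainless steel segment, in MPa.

Free thermal expansion of the whole bar: Σ αᵢΔT Lᵢ = 27×10⁻⁶×153×900 + 17.4×10⁻⁶×153×210 = 4.277 mm.
The walls prevent any net length change, so an axial force P (same in every segment) develops. Compatibility: P · Σ Lᵢ/(AᵢEᵢ) = δ_free.
Σ Lᵢ/(AᵢEᵢ) = 900/(775×45×10³) + 210/(1525×192×10³) = 2.652×10⁻⁵ mm/N.
Hence P = δ_free / Σ(L/AE) = 4.277/2.652×10⁻⁵ = 161.3 kN (compressive).
σ_{stainless steel} = P / A = 161300 / 1525 = 105.7 MPa.

σ ≈ 106 MPa (compressive)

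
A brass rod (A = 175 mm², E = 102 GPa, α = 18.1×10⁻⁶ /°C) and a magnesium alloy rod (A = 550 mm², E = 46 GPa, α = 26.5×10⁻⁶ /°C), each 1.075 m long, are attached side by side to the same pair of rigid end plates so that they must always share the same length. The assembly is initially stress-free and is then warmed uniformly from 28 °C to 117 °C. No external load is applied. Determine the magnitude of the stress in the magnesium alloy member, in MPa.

Equilibrium of a rigid end plate with no external load gives equal and opposite internal forces ±P in the two members. Since α_{magnesium alloy} > α_{brass}, heating drives the magnesium alloy into compression and the brass into tension.
Equating the net (thermal + elastic) strains gives |α₁ − α₂|·ΔT = P·[1/(A₁E₁) + 1/(A₂E₂)].
|α₁ − α₂|·ΔT = 8.4×10⁻⁶ × 89 = 0.0007476.
1/(A₁E₁) + 1/(A₂E₂) = 1/(175×102×10³) + 1/(550×46×10³) = 9.555×10⁻⁸ N⁻¹.
So P = 0.0007476 / 9.555×10⁻⁸ = 7.824 kN.
σ_{magnesium alloy} = P/A₂ = 7824/550 = 14.23 MPa, compressive.

σ ≈ 14.2 MPa (compressive)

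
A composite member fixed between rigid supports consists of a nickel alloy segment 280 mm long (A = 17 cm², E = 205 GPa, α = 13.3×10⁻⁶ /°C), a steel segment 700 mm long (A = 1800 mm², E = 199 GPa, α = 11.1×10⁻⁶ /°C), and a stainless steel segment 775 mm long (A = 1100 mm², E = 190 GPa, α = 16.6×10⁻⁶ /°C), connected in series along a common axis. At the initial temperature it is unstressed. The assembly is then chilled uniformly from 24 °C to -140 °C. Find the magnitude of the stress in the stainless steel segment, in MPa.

With the walls removed the bar would change length by δ_free = Σ αᵢΔT Lᵢ = 13.3×10⁻⁶×164×280 + 11.1×10⁻⁶×164×700 + 16.6×10⁻⁶×164×775 = 3.995 mm.
The walls prevent any net length change, so an axial force P (same in every segment) develops. Compatibility: P · Σ Lᵢ/(AᵢEᵢ) = δ_free.
Σ Lᵢ/(AᵢEᵢ) = 280/(1700×205×10³) + 700/(1800×199×10³) + 775/(1100×190×10³) = 6.466×10⁻⁶ mm/N.
P = 3.995 / 6.466×10⁻⁶ = 617800 N = 617.8 kN, tensile.
σ_{stainless steel} = P / A = 617800 / 1100 = 561.7 MPa.

σ ≈ 562 MPa (tensile)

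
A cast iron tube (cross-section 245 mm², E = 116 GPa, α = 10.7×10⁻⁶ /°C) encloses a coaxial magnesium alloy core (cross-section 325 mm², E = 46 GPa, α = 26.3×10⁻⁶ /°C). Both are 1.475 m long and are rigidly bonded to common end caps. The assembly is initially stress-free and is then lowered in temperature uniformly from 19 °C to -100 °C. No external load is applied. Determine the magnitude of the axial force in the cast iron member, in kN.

P ≈ 18.2 kN (compressive in the cast iron)

Equilibrium of a rigid end plate with no external load gives equal and opposite internal forces ±P in the two members. Since α_{magnesium alloy} > α_{cast iron}, cooling drives the magnesium alloy into tension and the cast iron into compression.
Equating the net (thermal + elastic) strains gives |α₁ − α₂|·ΔT = P·[1/(A₁E₁) + 1/(A₂E₂)].
|α₁ − α₂|·ΔT = 15.6×10⁻⁶ × 119 = 0.001856.
1/(A₁E₁) + 1/(A₂E₂) = 1/(245×116×10³) + 1/(325×46×10³) = 1.021×10⁻⁷ N⁻¹.
So P = 0.001856 / 1.021×10⁻⁷ = 18.19 kN.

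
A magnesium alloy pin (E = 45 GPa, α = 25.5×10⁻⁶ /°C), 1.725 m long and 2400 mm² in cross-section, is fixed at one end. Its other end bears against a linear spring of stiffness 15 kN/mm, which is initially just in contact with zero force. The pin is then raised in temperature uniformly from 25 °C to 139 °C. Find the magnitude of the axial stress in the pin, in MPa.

σ ≈ 25.3 MPa (compressive)

Free thermal expansion: δ_free = αΔT L = 25.5×10⁻⁶ × 114 × 1725 = 5.015 mm.
Let P be the compressive force at the spring. The pin shortens elastically by PL/(AE) and the spring compresses by P/k; together these equal δ_free.
So P = δ_free / [L/(AE) + 1/k] = 5.015 / [ 1725/(2400×45×10³) + 1/(15×10³) ].
P = 5.015 / 8.264×10⁻⁵ = 60680 N.
σ = P/A = 60680/2400 = 25.28 MPa.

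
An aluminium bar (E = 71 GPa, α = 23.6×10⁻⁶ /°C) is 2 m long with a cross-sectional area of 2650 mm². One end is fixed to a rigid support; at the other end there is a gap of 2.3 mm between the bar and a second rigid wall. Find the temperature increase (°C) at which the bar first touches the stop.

ΔT ≈ 48.7 °C

The gap closes when αΔT L = 2.3 mm, since the bar is still unstressed at that instant.
So ΔT = g/(αL) = 2.3/(23.6×10⁻⁶ × 2000) = 48.73 °C.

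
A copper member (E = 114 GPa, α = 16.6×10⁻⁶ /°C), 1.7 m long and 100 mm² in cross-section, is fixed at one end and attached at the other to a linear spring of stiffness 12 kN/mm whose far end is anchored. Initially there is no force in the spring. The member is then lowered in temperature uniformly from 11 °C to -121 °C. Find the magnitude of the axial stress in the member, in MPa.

σ ≈ 160 MPa (tensile)

The unrestrained thermal change is αΔT L = 16.6×10⁻⁶ × 132 × 1700 = 3.725 mm.
With a force P in the spring, the elastic change of the member is PL/(AE) and that of the spring is P/k; compatibility requires their sum to equal δ_free.
P [ L/(AE) + 1/k ] = δ_free → P [ 1700/(100×114×10³) + 1/(12×10³) ] = 3.725.
P = 3.725 / 0.0002325 = 16020 N.
σ = P/A = 16020/100 = 160.2 MPa.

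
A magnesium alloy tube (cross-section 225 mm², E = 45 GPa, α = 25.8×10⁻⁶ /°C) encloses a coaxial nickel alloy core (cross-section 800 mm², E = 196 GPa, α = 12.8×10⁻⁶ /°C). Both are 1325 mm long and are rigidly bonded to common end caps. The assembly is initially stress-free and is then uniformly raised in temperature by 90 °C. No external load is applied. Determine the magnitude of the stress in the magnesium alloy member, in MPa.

Equilibrium of a rigid end plate with no external load gives equal and opposite internal forces ±P in the two members. Since α_{magnesium alloy} > α_{nickel alloy}, heating drives the magnesium alloy into compression and the nickel alloy into tension.
Compatibility of the two members (thermal + elastic change equal): (α₁ − α₂)ΔT = P·[1/(A₁E₁) + 1/(A₂E₂)].
|α₁ − α₂|·ΔT = 13×10⁻⁶ × 90 = 0.00117.
1/(A₁E₁) + 1/(A₂E₂) = 1/(225×45×10³) + 1/(800×196×10³) = 1.051×10⁻⁷ N⁻¹.
P = 0.00117 / 1.051×10⁻⁷ = 11130 N = 11.13 kN.
σ_{magnesium alloy} = P/A₁ = 11130/225 = 49.46 MPa, compressive.

σ ≈ 49.5 MPa (compressive)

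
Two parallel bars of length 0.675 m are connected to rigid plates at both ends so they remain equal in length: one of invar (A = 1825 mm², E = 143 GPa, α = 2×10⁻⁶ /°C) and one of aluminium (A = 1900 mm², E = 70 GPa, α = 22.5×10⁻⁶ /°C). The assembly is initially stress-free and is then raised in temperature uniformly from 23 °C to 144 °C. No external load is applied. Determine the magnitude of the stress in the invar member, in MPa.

σ ≈ 120 MPa (tensile)

Equilibrium of a rigid end plate with no external load gives equal and opposite internal forces ±P in the two members. Since α_{aluminium} > α_{invar}, heating drives the aluminium into compression and the invar into tension.
Setting the final lengths equal and cancelling L: (α₁ − α₂)ΔT = P/(A₁E₁) + P/(A₂E₂).
|α₁ − α₂|·ΔT = 20.5×10⁻⁶ × 121 = 0.002481.
1/(A₁E₁) + 1/(A₂E₂) = 1/(1825×143×10³) + 1/(1900×70×10³) = 1.135×10⁻⁸ N⁻¹.
P = 0.002481 / 1.135×10⁻⁸ = 218500 N = 218.5 kN.
σ_{invar} = P/A₁ = 218500/1825 = 119.7 MPa, tensile.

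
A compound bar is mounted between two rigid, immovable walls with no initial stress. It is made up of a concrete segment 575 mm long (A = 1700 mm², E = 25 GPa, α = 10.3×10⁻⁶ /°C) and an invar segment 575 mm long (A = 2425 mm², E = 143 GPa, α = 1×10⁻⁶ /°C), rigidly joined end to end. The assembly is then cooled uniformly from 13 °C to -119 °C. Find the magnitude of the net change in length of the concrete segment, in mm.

If the supports were absent, the total length change would be Σ αᵢΔT Lᵢ = 10.3×10⁻⁶×132×575 + 1×10⁻⁶×132×575 = 0.8577 mm.
The walls prevent any net length change, so an axial force P (same in every segment) develops. Compatibility: P · Σ Lᵢ/(AᵢEᵢ) = δ_free.
Σ Lᵢ/(AᵢEᵢ) = 575/(1700×25×10³) + 575/(2425×143×10³) = 1.519×10⁻⁵ mm/N.
Hence P = δ_free / Σ(L/AE) = 0.8577/1.519×10⁻⁵ = 56.47 kN (tensile).
For the concrete segment, free thermal change = 10.3×10⁻⁶×132×575 = 0.7818 mm and elastic change from P = 56470×575/(1700×25×10³) = 0.764 mm; these oppose, so the net change is 0.0177 mm (segment shortens).

|ΔL| ≈ 0.0177 mm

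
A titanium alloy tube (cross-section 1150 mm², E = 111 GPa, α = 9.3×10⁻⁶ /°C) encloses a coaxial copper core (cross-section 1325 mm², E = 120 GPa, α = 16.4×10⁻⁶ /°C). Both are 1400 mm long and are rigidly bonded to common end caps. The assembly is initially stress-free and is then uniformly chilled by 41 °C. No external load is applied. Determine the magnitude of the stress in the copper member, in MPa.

σ ≈ 15.6 MPa (tensile)

The copper has the larger α, so on cooling it would change length more than the titanium alloy if both were free. The rigid plates force a common final length, so the copper is put into tension and the titanium alloy into compression, with equal and opposite forces P (no external load).
Setting the final lengths equal and cancelling L: (α₁ − α₂)ΔT = P/(A₁E₁) + P/(A₂E₂).
|α₁ − α₂|·ΔT = 7.1×10⁻⁶ × 41 = 0.0002911.
1/(A₁E₁) + 1/(A₂E₂) = 1/(1150×111×10³) + 1/(1325×120×10³) = 1.412×10⁻⁸ N⁻¹.
So P = 0.0002911 / 1.412×10⁻⁸ = 20.61 kN.
σ_{copper} = P/A₂ = 20610/1325 = 15.56 MPa, tensile.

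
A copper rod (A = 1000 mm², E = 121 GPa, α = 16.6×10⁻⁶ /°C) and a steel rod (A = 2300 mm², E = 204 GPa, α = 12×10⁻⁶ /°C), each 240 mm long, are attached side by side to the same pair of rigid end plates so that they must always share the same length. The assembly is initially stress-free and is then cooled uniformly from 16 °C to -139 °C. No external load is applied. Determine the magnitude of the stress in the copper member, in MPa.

σ ≈ 68.6 MPa (tensile)

Equilibrium of a rigid end plate with no external load gives equal and opposite internal forces ±P in the two members. Since α_{copper} > α_{steel}, cooling drives the copper into tension and the steel into compression.
Compatibility of the two members (thermal + elastic change equal): (α₁ − α₂)ΔT = P·[1/(A₁E₁) + 1/(A₂E₂)].
|α₁ − α₂|·ΔT = 4.6×10⁻⁶ × 155 = 0.000713.
1/(A₁E₁) + 1/(A₂E₂) = 1/(1000×121×10³) + 1/(2300×204×10³) = 1.04×10⁻⁸ N⁻¹.
P = 0.000713 / 1.04×10⁻⁸ = 68590 N = 68.59 kN.
σ_{copper} = P/A₁ = 68590/1000 = 68.59 MPa, tensile.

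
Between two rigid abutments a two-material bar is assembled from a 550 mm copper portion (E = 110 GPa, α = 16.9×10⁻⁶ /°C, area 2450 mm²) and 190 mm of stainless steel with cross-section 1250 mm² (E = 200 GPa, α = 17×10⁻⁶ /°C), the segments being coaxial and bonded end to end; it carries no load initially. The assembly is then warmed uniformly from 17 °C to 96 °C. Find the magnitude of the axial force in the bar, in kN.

If the supports were absent, the total length change would be Σ αᵢΔT Lᵢ = 16.9×10⁻⁶×79×550 + 17×10⁻⁶×79×190 = 0.9895 mm.
The walls prevent any net length change, so an axial force P (same in every segment) develops. Compatibility: P · Σ Lᵢ/(AᵢEᵢ) = δ_free.
The series flexibility is Σ Lᵢ/(AᵢEᵢ) = 550/(2450×110×10³) + 190/(1250×200×10³) = 2.801×10⁻⁶ mm/N.
So P = 0.9895 / 2.801×10⁻⁶ = 353.3 kN, compressive.

P ≈ 353 kN (compressive)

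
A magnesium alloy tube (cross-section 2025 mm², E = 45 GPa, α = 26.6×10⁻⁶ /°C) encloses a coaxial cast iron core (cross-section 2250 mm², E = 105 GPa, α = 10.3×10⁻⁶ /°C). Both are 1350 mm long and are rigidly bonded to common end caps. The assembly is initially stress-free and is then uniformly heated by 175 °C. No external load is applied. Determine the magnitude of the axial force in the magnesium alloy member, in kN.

P ≈ 188 kN (compressive in the magnesium alloy)

Both members must finish at the same length. With the larger α, the magnesium alloy tends to over-expand; the plates restrain it, putting the magnesium alloy in compression and the cast iron in tension. With no external load the two internal forces are equal and opposite, magnitude P.
Setting the final lengths equal and cancelling L: (α₁ − α₂)ΔT = P/(A₁E₁) + P/(A₂E₂).
|α₁ − α₂|·ΔT = 16.3×10⁻⁶ × 175 = 0.002853.
1/(A₁E₁) + 1/(A₂E₂) = 1/(2025×45×10³) + 1/(2250×105×10³) = 1.521×10⁻⁸ N⁻¹.
P = 0.002853 / 1.521×10⁻⁸ = 187600 N = 187.6 kN.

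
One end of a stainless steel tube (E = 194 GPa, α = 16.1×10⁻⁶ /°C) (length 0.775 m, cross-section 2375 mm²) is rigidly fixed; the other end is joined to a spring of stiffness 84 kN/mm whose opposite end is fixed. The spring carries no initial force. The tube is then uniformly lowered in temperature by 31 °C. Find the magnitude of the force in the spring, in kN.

P ≈ 28.5 kN

Free thermal contraction: δ_free = αΔT L = 16.1×10⁻⁶ × 31 × 775 = 0.3868 mm.
With a force P in the spring, the elastic change of the tube is PL/(AE) and that of the spring is P/k; compatibility requires their sum to equal δ_free.
So P = δ_free / [L/(AE) + 1/k] = 0.3868 / [ 775/(2375×194×10³) + 1/(84×10³) ].
P = 0.3868 / 1.359×10⁻⁵ = 28470 N.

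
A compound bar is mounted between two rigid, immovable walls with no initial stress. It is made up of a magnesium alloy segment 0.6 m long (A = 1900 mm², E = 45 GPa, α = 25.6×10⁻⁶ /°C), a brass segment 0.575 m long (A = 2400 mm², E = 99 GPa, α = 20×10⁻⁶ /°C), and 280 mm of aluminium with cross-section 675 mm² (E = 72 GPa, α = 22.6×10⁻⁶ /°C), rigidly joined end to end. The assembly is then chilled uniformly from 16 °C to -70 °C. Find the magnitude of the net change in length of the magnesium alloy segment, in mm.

Free thermal contraction of the whole bar: Σ αᵢΔT Lᵢ = 25.6×10⁻⁶×86×600 + 20×10⁻⁶×86×575 + 22.6×10⁻⁶×86×280 = 2.854 mm.
The walls prevent any net length change, so an axial force P (same in every segment) develops. Compatibility: P · Σ Lᵢ/(AᵢEᵢ) = δ_free.
Σ Lᵢ/(AᵢEᵢ) = 600/(1900×45×10³) + 575/(2400×99×10³) + 280/(675×72×10³) = 1.52×10⁻⁵ mm/N.
So P = 2.854 / 1.52×10⁻⁵ = 187.8 kN, tensile.
For the magnesium alloy segment, free thermal change = 25.6×10⁻⁶×86×600 = 1.321 mm and elastic change from P = 187800×600/(1900×45×10³) = 1.318 mm; these oppose, so the net change is 0.00315 mm (segment shortens).

|ΔL| ≈ 0.00315 mm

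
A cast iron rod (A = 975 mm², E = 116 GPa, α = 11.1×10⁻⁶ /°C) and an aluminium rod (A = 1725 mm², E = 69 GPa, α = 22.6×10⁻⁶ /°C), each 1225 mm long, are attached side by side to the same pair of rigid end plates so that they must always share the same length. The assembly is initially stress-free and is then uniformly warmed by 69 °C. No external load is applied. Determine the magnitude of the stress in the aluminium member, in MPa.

Both members must finish at the same length. With the larger α, the aluminium tends to over-expand; the plates restrain it, putting the aluminium in compression and the cast iron in tension. With no external load the two internal forces are equal and opposite, magnitude P.
Equating the net (thermal + elastic) strains gives |α₁ − α₂|·ΔT = P·[1/(A₁E₁) + 1/(A₂E₂)].
|α₁ − α₂|·ΔT = 11.5×10⁻⁶ × 69 = 0.0007935.
1/(A₁E₁) + 1/(A₂E₂) = 1/(975×116×10³) + 1/(1725×69×10³) = 1.724×10⁻⁸ N⁻¹.
P = 0.0007935 / 1.724×10⁻⁸ = 46020 N = 46.02 kN.
σ_{aluminium} = P/A₂ = 46020/1725 = 26.68 MPa, compressive.

σ ≈ 26.7 MPa (compressive)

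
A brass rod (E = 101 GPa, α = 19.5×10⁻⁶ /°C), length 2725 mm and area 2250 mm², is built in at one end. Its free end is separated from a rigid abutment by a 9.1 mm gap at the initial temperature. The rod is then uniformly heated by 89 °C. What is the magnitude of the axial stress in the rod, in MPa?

σ ≈ 0 MPa

Unrestrained expansion: δ_free = αΔT L = 19.5×10⁻⁶ × 89 × 2725 = 4.729 mm.
This is smaller than the 9.1 mm clearance, so the rod expands freely without reaching the stop — the stress is zero.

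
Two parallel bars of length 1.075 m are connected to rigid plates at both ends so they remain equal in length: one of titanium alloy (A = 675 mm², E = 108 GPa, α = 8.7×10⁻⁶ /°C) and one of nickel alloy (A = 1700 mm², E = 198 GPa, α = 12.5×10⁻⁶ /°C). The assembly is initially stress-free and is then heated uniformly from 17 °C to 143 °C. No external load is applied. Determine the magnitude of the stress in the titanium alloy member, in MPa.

The nickel alloy has the larger α, so on heating it would change length more than the titanium alloy if both were free. The rigid plates force a common final length, so the nickel alloy is put into compression and the titanium alloy into tension, with equal and opposite forces P (no external load).
Setting the final lengths equal and cancelling L: (α₁ − α₂)ΔT = P/(A₁E₁) + P/(A₂E₂).
|α₁ − α₂|·ΔT = 3.8×10⁻⁶ × 126 = 0.0004788.
1/(A₁E₁) + 1/(A₂E₂) = 1/(675×108×10³) + 1/(1700×198×10³) = 1.669×10⁻⁸ N⁻¹.
So P = 0.0004788 / 1.669×10⁻⁸ = 28.69 kN.
σ_{titanium alloy} = P/A₁ = 28690/675 = 42.5 MPa, tensile.

σ ≈ 42.5 MPa (tensile)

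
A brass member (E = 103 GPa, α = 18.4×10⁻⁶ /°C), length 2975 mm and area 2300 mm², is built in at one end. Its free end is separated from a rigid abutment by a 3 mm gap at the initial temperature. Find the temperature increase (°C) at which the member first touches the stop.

ΔT ≈ 54.8 °C

Contact occurs when the free expansion equals the gap: αΔT L = 3 mm.
So ΔT = g/(αL) = 3/(18.4×10⁻⁶ × 2975) = 54.8 °C.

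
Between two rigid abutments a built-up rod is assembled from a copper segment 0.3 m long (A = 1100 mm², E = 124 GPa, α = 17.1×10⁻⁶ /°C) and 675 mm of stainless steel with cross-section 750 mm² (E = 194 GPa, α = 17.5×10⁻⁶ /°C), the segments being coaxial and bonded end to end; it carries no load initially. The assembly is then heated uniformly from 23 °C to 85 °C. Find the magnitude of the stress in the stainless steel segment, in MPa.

σ ≈ 205 MPa (compressive)

With the walls removed the bar would change length by δ_free = Σ αᵢΔT Lᵢ = 17.1×10⁻⁶×62×300 + 17.5×10⁻⁶×62×675 = 1.05 mm.
The rigid supports impose zero overall length change; the single axial force P common to all segments must satisfy P Σ Lᵢ/(AᵢEᵢ) = δ_free.
The series flexibility is Σ Lᵢ/(AᵢEᵢ) = 300/(1100×124×10³) + 675/(750×194×10³) = 6.839×10⁻⁶ mm/N.
Hence P = δ_free / Σ(L/AE) = 1.05/6.839×10⁻⁶ = 153.6 kN (compressive).
σ_{stainless steel} = P / A = 153600 / 750 = 204.8 MPa.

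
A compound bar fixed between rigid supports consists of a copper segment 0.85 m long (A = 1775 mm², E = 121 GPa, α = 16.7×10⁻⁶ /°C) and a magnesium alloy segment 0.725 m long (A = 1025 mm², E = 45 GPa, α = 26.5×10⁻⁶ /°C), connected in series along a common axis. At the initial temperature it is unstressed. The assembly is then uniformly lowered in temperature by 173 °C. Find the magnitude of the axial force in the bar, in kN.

P ≈ 294 kN (tensile)

With the walls removed the bar would change length by δ_free = Σ αᵢΔT Lᵢ = 16.7×10⁻⁶×173×850 + 26.5×10⁻⁶×173×725 = 5.779 mm.
The rigid supports impose zero overall length change; the single axial force P common to all segments must satisfy P Σ Lᵢ/(AᵢEᵢ) = δ_free.
Σ Lᵢ/(AᵢEᵢ) = 850/(1775×121×10³) + 725/(1025×45×10³) = 1.968×10⁻⁵ mm/N.
So P = 5.779 / 1.968×10⁻⁵ = 293.7 kN, tensile.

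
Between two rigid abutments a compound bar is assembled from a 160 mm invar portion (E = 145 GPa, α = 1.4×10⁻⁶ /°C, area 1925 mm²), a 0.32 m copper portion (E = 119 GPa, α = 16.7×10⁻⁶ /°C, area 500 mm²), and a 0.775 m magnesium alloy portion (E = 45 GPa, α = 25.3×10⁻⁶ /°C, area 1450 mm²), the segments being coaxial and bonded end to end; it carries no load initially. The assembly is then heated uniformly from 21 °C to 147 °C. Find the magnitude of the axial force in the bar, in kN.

P ≈ 178 kN (compressive)

With the walls removed the bar would change length by δ_free = Σ αᵢΔT Lᵢ = 1.4×10⁻⁶×126×160 + 16.7×10⁻⁶×126×320 + 25.3×10⁻⁶×126×775 = 3.172 mm.
Since the ends are fixed, an axial force P builds up, equal in every segment, with P · Σ Lᵢ/(AᵢEᵢ) = δ_free.
Σ Lᵢ/(AᵢEᵢ) = 160/(1925×145×10³) + 320/(500×119×10³) + 775/(1450×45×10³) = 1.783×10⁻⁵ mm/N.
Hence P = δ_free / Σ(L/AE) = 3.172/1.783×10⁻⁵ = 177.9 kN (compressive).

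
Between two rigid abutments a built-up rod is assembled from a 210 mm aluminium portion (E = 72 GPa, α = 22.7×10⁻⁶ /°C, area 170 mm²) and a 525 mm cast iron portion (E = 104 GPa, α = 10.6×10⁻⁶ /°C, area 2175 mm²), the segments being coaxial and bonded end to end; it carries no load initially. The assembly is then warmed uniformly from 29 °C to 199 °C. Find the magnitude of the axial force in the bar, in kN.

P ≈ 90.2 kN (compressive)

With the walls removed the bar would change length by δ_free = Σ αᵢΔT Lᵢ = 22.7×10⁻⁶×170×210 + 10.6×10⁻⁶×170×525 = 1.756 mm.
Since the ends are fixed, an axial force P builds up, equal in every segment, with P · Σ Lᵢ/(AᵢEᵢ) = δ_free.
The series flexibility is Σ Lᵢ/(AᵢEᵢ) = 210/(170×72×10³) + 525/(2175×104×10³) = 1.948×10⁻⁵ mm/N.
Hence P = δ_free / Σ(L/AE) = 1.756/1.948×10⁻⁵ = 90.18 kN (compressive).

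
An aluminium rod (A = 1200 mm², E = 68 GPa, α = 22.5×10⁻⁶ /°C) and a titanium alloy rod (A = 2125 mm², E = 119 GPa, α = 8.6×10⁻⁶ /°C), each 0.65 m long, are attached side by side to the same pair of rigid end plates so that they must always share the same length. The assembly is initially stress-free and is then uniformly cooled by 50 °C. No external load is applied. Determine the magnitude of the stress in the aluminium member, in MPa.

σ ≈ 35.7 MPa (tensile)

The aluminium has the larger α, so on cooling it would change length more than the titanium alloy if both were free. The rigid plates force a common final length, so the aluminium is put into tension and the titanium alloy into compression, with equal and opposite forces P (no external load).
Compatibility of the two members (thermal + elastic change equal): (α₁ − α₂)ΔT = P·[1/(A₁E₁) + 1/(A₂E₂)].
|α₁ − α₂|·ΔT = 13.9×10⁻⁶ × 50 = 0.000695.
1/(A₁E₁) + 1/(A₂E₂) = 1/(1200×68×10³) + 1/(2125×119×10³) = 1.621×10⁻⁸ N⁻¹.
So P = 0.000695 / 1.621×10⁻⁸ = 42.88 kN.
σ_{aluminium} = P/A₁ = 42880/1200 = 35.73 MPa, tensile.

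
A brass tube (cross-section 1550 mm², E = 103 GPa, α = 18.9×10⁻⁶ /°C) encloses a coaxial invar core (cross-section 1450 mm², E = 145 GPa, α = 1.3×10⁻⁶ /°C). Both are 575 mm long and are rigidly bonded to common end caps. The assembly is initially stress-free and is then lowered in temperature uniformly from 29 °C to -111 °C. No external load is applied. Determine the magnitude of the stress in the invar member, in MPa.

Both members must finish at the same length. With the larger α, the brass tends to over-contract; the plates restrain it, putting the brass in tension and the invar in compression. With no external load the two internal forces are equal and opposite, magnitude P.
Setting the final lengths equal and cancelling L: (α₁ − α₂)ΔT = P/(A₁E₁) + P/(A₂E₂).
|α₁ − α₂|·ΔT = 17.6×10⁻⁶ × 140 = 0.002464.
1/(A₁E₁) + 1/(A₂E₂) = 1/(1550×103×10³) + 1/(1450×145×10³) = 1.102×10⁻⁸ N⁻¹.
So P = 0.002464 / 1.102×10⁻⁸ = 223.6 kN.
σ_{invar} = P/A₂ = 223600/1450 = 154.2 MPa, compressive.

σ ≈ 154 MPa (compressive)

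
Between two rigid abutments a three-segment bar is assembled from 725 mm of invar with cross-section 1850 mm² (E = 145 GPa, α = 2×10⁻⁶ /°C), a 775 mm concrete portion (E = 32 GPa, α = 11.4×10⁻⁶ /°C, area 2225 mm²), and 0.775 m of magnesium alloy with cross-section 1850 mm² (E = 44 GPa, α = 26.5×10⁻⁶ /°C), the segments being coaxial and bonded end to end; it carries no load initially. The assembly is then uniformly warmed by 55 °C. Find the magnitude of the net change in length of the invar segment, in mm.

Free thermal expansion of the whole bar: Σ αᵢΔT Lᵢ = 2×10⁻⁶×55×725 + 11.4×10⁻⁶×55×775 + 26.5×10⁻⁶×55×775 = 1.695 mm.
The rigid supports impose zero overall length change; the single axial force P common to all segments must satisfy P Σ Lᵢ/(AᵢEᵢ) = δ_free.
The series flexibility is Σ Lᵢ/(AᵢEᵢ) = 725/(1850×145×10³) + 775/(2225×32×10³) + 775/(1850×44×10³) = 2.311×10⁻⁵ mm/N.
So P = 1.695 / 2.311×10⁻⁵ = 73.36 kN, compressive.
For the invar segment, free thermal change = 2×10⁻⁶×55×725 = 0.07975 mm and elastic change from P = 73360×725/(1850×145×10³) = 0.1983 mm; these oppose, so the net change is 0.119 mm (segment shortens).

|ΔL| ≈ 0.119 mm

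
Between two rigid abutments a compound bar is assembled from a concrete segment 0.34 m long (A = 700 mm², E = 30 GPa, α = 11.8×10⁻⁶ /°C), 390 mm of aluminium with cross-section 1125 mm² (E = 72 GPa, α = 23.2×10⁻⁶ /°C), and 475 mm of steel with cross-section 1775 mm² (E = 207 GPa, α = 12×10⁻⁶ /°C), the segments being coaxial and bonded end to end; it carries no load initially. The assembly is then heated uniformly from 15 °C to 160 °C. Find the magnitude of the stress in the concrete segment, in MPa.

If the supports were absent, the total length change would be Σ αᵢΔT Lᵢ = 11.8×10⁻⁶×145×340 + 23.2×10⁻⁶×145×390 + 12×10⁻⁶×145×475 = 2.72 mm.
The rigid supports impose zero overall length change; the single axial force P common to all segments must satisfy P Σ Lᵢ/(AᵢEᵢ) = δ_free.
The series flexibility is Σ Lᵢ/(AᵢEᵢ) = 340/(700×30×10³) + 390/(1125×72×10³) + 475/(1775×207×10³) = 2.23×10⁻⁵ mm/N.
Hence P = δ_free / Σ(L/AE) = 2.72/2.23×10⁻⁵ = 122 kN (compressive).
σ_{concrete} = P / A = 122000 / 700 = 174.3 MPa.

σ ≈ 174 MPa (compressive)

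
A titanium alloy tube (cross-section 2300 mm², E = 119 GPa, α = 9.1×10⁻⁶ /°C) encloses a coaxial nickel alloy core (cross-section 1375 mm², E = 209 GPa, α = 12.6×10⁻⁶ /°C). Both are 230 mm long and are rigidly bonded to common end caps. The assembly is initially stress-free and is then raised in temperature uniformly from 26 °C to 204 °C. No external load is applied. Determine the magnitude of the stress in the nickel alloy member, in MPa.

σ ≈ 63.5 MPa (compressive)

Equilibrium of a rigid end plate with no external load gives equal and opposite internal forces ±P in the two members. Since α_{nickel alloy} > α_{titanium alloy}, heating drives the nickel alloy into compression and the titanium alloy into tension.
Setting the final lengths equal and cancelling L: (α₁ − α₂)ΔT = P/(A₁E₁) + P/(A₂E₂).
|α₁ − α₂|·ΔT = 3.5×10⁻⁶ × 178 = 0.000623.
1/(A₁E₁) + 1/(A₂E₂) = 1/(2300×119×10³) + 1/(1375×209×10³) = 7.133×10⁻⁹ N⁻¹.
P = 0.000623 / 7.133×10⁻⁹ = 87340 N = 87.34 kN.
σ_{nickel alloy} = P/A₂ = 87340/1375 = 63.52 MPa, compressive.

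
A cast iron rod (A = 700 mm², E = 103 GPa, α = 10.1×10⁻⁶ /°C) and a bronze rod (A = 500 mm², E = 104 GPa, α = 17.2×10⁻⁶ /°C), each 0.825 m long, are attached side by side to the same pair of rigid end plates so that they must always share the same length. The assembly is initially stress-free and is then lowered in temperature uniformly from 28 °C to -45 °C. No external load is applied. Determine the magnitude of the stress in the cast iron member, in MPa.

σ ≈ 22.4 MPa (compressive)

Both members must finish at the same length. With the larger α, the bronze tends to over-contract; the plates restrain it, putting the bronze in tension and the cast iron in compression. With no external load the two internal forces are equal and opposite, magnitude P.
Equating the net (thermal + elastic) strains gives |α₁ − α₂|·ΔT = P·[1/(A₁E₁) + 1/(A₂E₂)].
|α₁ − α₂|·ΔT = 7.1×10⁻⁶ × 73 = 0.0005183.
1/(A₁E₁) + 1/(A₂E₂) = 1/(700×103×10³) + 1/(500×104×10³) = 3.31×10⁻⁸ N⁻¹.
So P = 0.0005183 / 3.31×10⁻⁸ = 15.66 kN.
σ_{cast iron} = P/A₁ = 15660/700 = 22.37 MPa, compressive.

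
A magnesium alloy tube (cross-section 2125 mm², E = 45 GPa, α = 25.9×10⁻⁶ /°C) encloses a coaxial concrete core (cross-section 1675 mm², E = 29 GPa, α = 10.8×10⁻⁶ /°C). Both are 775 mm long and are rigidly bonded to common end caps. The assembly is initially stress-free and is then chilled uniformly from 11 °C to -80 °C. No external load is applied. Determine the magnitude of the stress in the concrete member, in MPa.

Equilibrium of a rigid end plate with no external load gives equal and opposite internal forces ±P in the two members. Since α_{magnesium alloy} > α_{concrete}, cooling drives the magnesium alloy into tension and the concrete into compression.
Setting the final lengths equal and cancelling L: (α₁ − α₂)ΔT = P/(A₁E₁) + P/(A₂E₂).
|α₁ − α₂|·ΔT = 15.1×10⁻⁶ × 91 = 0.001374.
1/(A₁E₁) + 1/(A₂E₂) = 1/(2125×45×10³) + 1/(1675×29×10³) = 3.104×10⁻⁸ N⁻¹.
P = 0.001374 / 3.104×10⁻⁸ = 44260 N = 44.26 kN.
σ_{concrete} = P/A₂ = 44260/1675 = 26.43 MPa, compressive.

σ ≈ 26.4 MPa (compressive)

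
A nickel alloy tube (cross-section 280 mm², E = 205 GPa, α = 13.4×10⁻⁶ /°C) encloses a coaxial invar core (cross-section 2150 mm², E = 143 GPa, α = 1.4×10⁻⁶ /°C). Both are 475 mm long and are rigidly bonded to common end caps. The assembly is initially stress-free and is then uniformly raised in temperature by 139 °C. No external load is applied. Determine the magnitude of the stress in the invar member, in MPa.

σ ≈ 37.5 MPa (tensile)

Both members must finish at the same length. With the larger α, the nickel alloy tends to over-expand; the plates restrain it, putting the nickel alloy in compression and the invar in tension. With no external load the two internal forces are equal and opposite, magnitude P.
Equating the net (thermal + elastic) strains gives |α₁ − α₂|·ΔT = P·[1/(A₁E₁) + 1/(A₂E₂)].
|α₁ − α₂|·ΔT = 12×10⁻⁶ × 139 = 0.001668.
1/(A₁E₁) + 1/(A₂E₂) = 1/(280×205×10³) + 1/(2150×143×10³) = 2.067×10⁻⁸ N⁻¹.
So P = 0.001668 / 2.067×10⁻⁸ = 80.68 kN.
σ_{invar} = P/A₂ = 80680/2150 = 37.53 MPa, tensile.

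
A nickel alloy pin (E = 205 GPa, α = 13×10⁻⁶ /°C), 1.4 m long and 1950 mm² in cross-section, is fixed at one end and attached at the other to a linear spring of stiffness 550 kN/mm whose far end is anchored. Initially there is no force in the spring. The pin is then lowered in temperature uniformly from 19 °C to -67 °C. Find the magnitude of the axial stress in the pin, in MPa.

σ ≈ 151 MPa (tensile)

The unrestrained thermal change is αΔT L = 13×10⁻⁶ × 86 × 1400 = 1.565 mm.
With a force P in the spring, the elastic change of the pin is PL/(AE) and that of the spring is P/k; compatibility requires their sum to equal δ_free.
P [ L/(AE) + 1/k ] = δ_free → P [ 1400/(1950×205×10³) + 1/(550×10³) ] = 1.565.
P = 1.565 / 5.32×10⁻⁶ = 294200 N.
σ = P/A = 294200/1950 = 150.9 MPa.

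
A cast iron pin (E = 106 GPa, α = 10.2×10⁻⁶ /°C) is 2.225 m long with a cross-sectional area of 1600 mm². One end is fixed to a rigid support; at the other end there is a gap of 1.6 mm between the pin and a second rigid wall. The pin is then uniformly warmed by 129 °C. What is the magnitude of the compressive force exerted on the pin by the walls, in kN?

P ≈ 101 kN

Unrestrained expansion: δ_free = αΔT L = 10.2×10⁻⁶ × 129 × 2225 = 2.928 mm.
The gap closes (δ_free > 1.6 mm) and the wall then resists a further 2.928 − 1.6 = 1.328 mm of expansion.
So σ = E(δ_free − g)/L = 106×10³ × 1.328/2225 = 63.25 MPa.
P = σA = 63.25 × 1600 = 101.2 kN.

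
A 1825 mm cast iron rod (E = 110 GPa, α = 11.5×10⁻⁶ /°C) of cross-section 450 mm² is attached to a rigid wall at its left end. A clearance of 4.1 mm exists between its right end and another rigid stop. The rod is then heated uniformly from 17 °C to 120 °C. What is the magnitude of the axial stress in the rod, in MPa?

If the wall were absent the rod would grow by αΔT L = 11.5×10⁻⁶ × 103 × 1825 = 2.162 mm.
This is smaller than the 4.1 mm clearance, so the rod expands freely without reaching the stop — the stress is zero.

σ ≈ 0 MPa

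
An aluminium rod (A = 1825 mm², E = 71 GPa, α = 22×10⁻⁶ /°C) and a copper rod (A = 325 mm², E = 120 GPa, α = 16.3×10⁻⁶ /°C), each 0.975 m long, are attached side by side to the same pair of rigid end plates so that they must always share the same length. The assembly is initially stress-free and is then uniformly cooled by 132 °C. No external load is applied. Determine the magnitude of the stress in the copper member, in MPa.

Equilibrium of a rigid end plate with no external load gives equal and opposite internal forces ±P in the two members. Since α_{aluminium} > α_{copper}, cooling drives the aluminium into tension and the copper into compression.
Equating the net (thermal + elastic) strains gives |α₁ − α₂|·ΔT = P·[1/(A₁E₁) + 1/(A₂E₂)].
|α₁ − α₂|·ΔT = 5.7×10⁻⁶ × 132 = 0.0007524.
1/(A₁E₁) + 1/(A₂E₂) = 1/(1825×71×10³) + 1/(325×120×10³) = 3.336×10⁻⁸ N⁻¹.
P = 0.0007524 / 3.336×10⁻⁸ = 22550 N = 22.55 kN.
σ_{copper} = P/A₂ = 22550/325 = 69.4 MPa, compressive.

σ ≈ 69.4 MPa (compressive)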